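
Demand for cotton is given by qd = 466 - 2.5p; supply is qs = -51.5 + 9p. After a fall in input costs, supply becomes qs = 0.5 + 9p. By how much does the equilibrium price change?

Original equilibrium: p* = 45, q* = 353.5.
New equilibrium: 466 - 2.5p = 0.5 + 9p, so 465.5 = 11.5p and p' = 931/23; q' = 466 − 2.5(931/23) = 16781/46.
Change in price: 931/23 − 45 = -104/23.

Δp = -104/23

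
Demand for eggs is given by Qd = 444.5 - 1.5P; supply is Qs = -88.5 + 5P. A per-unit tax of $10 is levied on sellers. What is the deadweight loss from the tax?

Pre-tax equilibrium: P* = 82, Q* = 321.5.
Tax on sellers shifts supply to Qs = -88.5 + 5(P − 10) = -138.5 + 5P.
444.5 - 1.5P = -138.5 + 5P gives buyer price Pb = 1166/13; sellers receive Ps = 1166/13 − 10 = 1036/13.
New quantity: Q = 444.5 − 1.5(1166/13) = 8059/26.
DWL = ½ × 10 × (321.5 − 8059/26) = 750/13.

Deadweight loss = 750/13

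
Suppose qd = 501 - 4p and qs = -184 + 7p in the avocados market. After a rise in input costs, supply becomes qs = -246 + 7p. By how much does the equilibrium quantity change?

Original equilibrium: p* = 685/11, q* = 2771/11.
New equilibrium: 501 - 4p = -246 + 7p, so 747 = 11p and p' = 747/11; q' = 501 − 4(747/11) = 2523/11.
Change in quantity: 2523/11 − 2771/11 = -248/11.

Δq = -248/11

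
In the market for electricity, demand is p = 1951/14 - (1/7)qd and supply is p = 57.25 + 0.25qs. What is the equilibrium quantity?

Set the two price expressions equal: 1951/14 - (1/7)q = 57.25 + 0.25q.
2299/28 = (11/28)q, so q* = 209.
p* = 1951/14 − (1/7)(209) = 109.5.

q* = 209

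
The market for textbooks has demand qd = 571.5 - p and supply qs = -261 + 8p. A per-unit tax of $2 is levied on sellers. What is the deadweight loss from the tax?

Deadweight loss = 16/9

Pre-tax equilibrium: p* = 92.5, q* = 479.
Tax on sellers shifts supply to qs = -261 + 8(p − 2) = -277 + 8p.
571.5 - p = -277 + 8p gives buyer price pb = 1697/18; sellers receive ps = 1697/18 − 2 = 1661/18.
New quantity: q = 571.5 − 1(1697/18) = 4295/9.
DWL = ½ × 2 × (479 − 4295/9) = 16/9.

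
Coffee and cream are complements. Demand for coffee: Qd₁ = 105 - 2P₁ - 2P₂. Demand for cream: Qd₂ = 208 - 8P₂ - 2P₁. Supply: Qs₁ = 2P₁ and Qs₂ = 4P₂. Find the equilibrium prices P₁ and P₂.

Market 1: 105 - 2P₁ - 2P₂ = 2P₁ → 4P₁ + 2P₂ = 105.
Market 2: 12P₂ + 2P₁ = 208.
Eliminating P₂: 12×(1) − 2×(2) gives 44P₁ = 844, so P₁ = 211/11.
Back-substitute into (2): P₂ = (208 − 2×211/11) / 12 = 311/22.

P₁ = 211/11, P₂ = 311/22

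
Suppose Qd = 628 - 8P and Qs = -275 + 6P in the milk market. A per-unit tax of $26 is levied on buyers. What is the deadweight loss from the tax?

Deadweight loss = 8112/7

Pre-tax equilibrium: P* = 64.5, Q* = 112.
Tax on buyers shifts demand to Qd = 628 − 8(P + 26) = 420 - 8P.
420 - 8P = -275 + 6P gives seller price Ps = 695/14; buyers pay Pb = 695/14 + 26 = 1059/14.
New quantity: Q = 628 − 8(1059/14) = 160/7.
DWL = ½ × 26 × (112 − 160/7) = 8112/7.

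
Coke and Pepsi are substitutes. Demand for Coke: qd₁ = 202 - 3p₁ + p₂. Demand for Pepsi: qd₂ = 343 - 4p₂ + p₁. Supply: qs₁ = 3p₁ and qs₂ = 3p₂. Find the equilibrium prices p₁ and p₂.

Market 1: 202 - 3p₁ + p₂ = 3p₁ → 6p₁ - p₂ = 202.
Market 2: 7p₂ - p₁ = 343.
Eliminating p₂: 7×(1) + 1×(2) gives 41p₁ = 1757, so p₁ = 1757/41.
Back-substitute into (2): p₂ = (343 + 1×1757/41) / 7 = 2260/41.

p₁ = 1757/41, p₂ = 2260/41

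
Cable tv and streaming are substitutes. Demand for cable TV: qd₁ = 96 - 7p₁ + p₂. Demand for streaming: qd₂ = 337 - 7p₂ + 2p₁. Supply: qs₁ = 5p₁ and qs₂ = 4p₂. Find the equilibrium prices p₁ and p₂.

p₁ = 1393/130, p₂ = 2118/65

Market 1: 96 - 7p₁ + p₂ = 5p₁ → 12p₁ - p₂ = 96.
Market 2: 11p₂ - 2p₁ = 337.
Eliminating p₂: 11×(1) + 1×(2) gives 130p₁ = 1393, so p₁ = 1393/130.
Back-substitute into (2): p₂ = (337 + 2×1393/130) / 11 = 2118/65.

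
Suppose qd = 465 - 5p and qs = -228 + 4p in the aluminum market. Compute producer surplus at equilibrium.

Producer surplus = 800

Equilibrium: 465 - 5p = -228 + 4p gives p* = 77, q* = 80.
Supply starts at p = 57 (where qs = 0).
PS = ½(77 − 57)(80) = 800.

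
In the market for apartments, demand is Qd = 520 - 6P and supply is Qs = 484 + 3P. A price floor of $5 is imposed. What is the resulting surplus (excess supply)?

Surplus = 9

Equilibrium price would be P* = 4, so the floor at 5 binds.
At P = 5: Qd = 490, Qs = 499.
Surplus = 499 − 490 = 9.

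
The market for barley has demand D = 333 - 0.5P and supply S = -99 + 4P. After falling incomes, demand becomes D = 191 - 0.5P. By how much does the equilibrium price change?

Original equilibrium: P* = 96, Q* = 285.
New equilibrium: 191 - 0.5P = -99 + 4P, so 290 = 4.5P and P' = 580/9; Q' = 191 − 0.5(580/9) = 1429/9.
Change in price: 580/9 − 96 = -284/9.

ΔP = -284/9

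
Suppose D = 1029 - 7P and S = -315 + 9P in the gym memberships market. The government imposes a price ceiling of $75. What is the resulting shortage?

Shortage = 144

Equilibrium price would be P* = 84, so the ceiling at 75 binds.
At P = 75: D = 1029 − 7(75) = 504, S = -315 + 9(75) = 360.
Shortage = 504 − 360 = 144.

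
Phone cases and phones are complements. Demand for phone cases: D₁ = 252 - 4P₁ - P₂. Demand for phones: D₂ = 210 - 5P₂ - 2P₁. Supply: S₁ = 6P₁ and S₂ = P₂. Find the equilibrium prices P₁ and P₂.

P₁ = 651/29, P₂ = 798/29

Market 1: 252 - 4P₁ - P₂ = 6P₁ → 10P₁ + P₂ = 252.
Market 2: 6P₂ + 2P₁ = 210.
Eliminating P₂: 6×(1) − 1×(2) gives 58P₁ = 1302, so P₁ = 651/29.
Back-substitute into (2): P₂ = (210 − 2×651/29) / 6 = 798/29.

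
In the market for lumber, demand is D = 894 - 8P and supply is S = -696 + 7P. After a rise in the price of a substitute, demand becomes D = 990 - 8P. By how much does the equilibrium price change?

Original equilibrium: P* = 106, Q* = 46.
New equilibrium: 990 - 8P = -696 + 7P, so 1686 = 15P and P' = 112.4; Q' = 990 − 8(112.4) = 90.8.
Change in price: 112.4 − 106 = 6.4.

ΔP = 6.4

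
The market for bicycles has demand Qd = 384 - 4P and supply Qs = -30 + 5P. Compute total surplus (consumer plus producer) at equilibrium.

Total surplus = 9000

Equilibrium: 384 - 4P = -30 + 5P gives P* = 46, Q* = 200.
Demand choke price: P = 96; supply starts at P = 6.
CS = ½(96 − 46)(200) = 5000; PS = ½(46 − 6)(200) = 4000.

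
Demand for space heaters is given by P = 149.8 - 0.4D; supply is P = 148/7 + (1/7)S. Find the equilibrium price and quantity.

Set the two price expressions equal: 149.8 - 0.4Q = 148/7 + (1/7)Q.
4503/35 = (19/35)Q, so Q* = 237.
P* = 149.8 − (0.4)(237) = 55.

P* = 55, Q* = 237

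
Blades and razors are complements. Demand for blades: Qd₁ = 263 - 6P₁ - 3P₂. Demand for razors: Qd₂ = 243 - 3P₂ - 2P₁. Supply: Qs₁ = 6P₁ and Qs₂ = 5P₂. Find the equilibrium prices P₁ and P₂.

P₁ = 275/18, P₂ = 239/9

Market 1: 263 - 6P₁ - 3P₂ = 6P₁ → 12P₁ + 3P₂ = 263.
Market 2: 8P₂ + 2P₁ = 243.
Eliminating P₂: 8×(1) − 3×(2) gives 90P₁ = 1375, so P₁ = 275/18.
Back-substitute into (2): P₂ = (243 − 2×275/18) / 8 = 239/9.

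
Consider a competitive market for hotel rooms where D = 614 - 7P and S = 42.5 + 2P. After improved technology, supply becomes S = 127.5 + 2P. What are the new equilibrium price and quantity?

Original equilibrium: P* = 63.5, Q* = 169.5.
New equilibrium: 614 - 7P = 127.5 + 2P, so 486.5 = 9P and P' = 973/18; Q' = 614 − 7(973/18) = 4241/18.

P' = 973/18, Q' = 4241/18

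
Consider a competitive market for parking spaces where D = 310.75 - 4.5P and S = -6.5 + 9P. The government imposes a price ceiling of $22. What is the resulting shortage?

Equilibrium price would be P* = 23.5, so the ceiling at 22 binds.
At P = 22: D = 310.75 − 4.5(22) = 211.75, S = -6.5 + 9(22) = 191.5.
Shortage = 211.75 − 191.5 = 20.25.

Shortage = 20.25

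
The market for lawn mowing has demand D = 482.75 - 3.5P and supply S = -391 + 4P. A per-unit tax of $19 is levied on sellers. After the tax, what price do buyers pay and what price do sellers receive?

Buyers pay 3799/30, sellers receive 3229/30

Pre-tax equilibrium: P* = 116.5, Q* = 75.
Tax on sellers shifts supply to S = -391 + 4(P − 19) = -467 + 4P.
482.75 - 3.5P = -467 + 4P gives buyer price Pb = 3799/30; sellers receive Ps = 3799/30 − 19 = 3229/30.
New quantity: Q = 482.75 − 3.5(3799/30) = 593/15.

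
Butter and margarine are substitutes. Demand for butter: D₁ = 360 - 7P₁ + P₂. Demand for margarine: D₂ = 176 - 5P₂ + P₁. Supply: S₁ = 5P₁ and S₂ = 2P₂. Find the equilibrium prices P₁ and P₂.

P₁ = 2696/83, P₂ = 2472/83

Market 1: 360 - 7P₁ + P₂ = 5P₁ → 12P₁ - P₂ = 360.
Market 2: 7P₂ - P₁ = 176.
Eliminating P₂: 7×(1) + 1×(2) gives 83P₁ = 2696, so P₁ = 2696/83.
Back-substitute into (2): P₂ = (176 + 1×2696/83) / 7 = 2472/83.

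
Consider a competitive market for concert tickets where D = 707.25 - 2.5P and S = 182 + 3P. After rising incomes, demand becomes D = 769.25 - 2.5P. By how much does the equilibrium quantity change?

ΔQ = 372/11

Original equilibrium: P* = 95.5, Q* = 468.5.
New equilibrium: 769.25 - 2.5P = 182 + 3P, so 587.25 = 5.5P and P' = 2349/22; Q' = 769.25 − 2.5(2349/22) = 11051/22.
Change in quantity: 11051/22 − 468.5 = 372/11.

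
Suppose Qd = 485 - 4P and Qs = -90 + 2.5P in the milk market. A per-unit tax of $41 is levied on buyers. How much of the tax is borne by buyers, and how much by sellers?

Pre-tax equilibrium: P* = 1150/13, Q* = 1705/13.
Tax on buyers shifts demand to Qd = 485 − 4(P + 41) = 321 - 4P.
321 - 4P = -90 + 2.5P gives seller price Ps = 822/13; buyers pay Pb = 822/13 + 41 = 1355/13.
New quantity: Q = 485 − 4(1355/13) = 885/13.
Buyer burden = 1355/13 − 1150/13 = 205/13; seller burden = 1150/13 − 822/13 = 328/13.

Buyers bear 205/13, sellers bear 328/13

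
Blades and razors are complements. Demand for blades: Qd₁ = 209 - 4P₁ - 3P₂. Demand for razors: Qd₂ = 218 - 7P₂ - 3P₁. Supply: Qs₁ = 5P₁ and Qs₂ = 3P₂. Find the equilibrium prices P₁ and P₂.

P₁ = 1436/81, P₂ = 445/27

Market 1: 209 - 4P₁ - 3P₂ = 5P₁ → 9P₁ + 3P₂ = 209.
Market 2: 10P₂ + 3P₁ = 218.
Eliminating P₂: 10×(1) − 3×(2) gives 81P₁ = 1436, so P₁ = 1436/81.
Back-substitute into (2): P₂ = (218 − 3×1436/81) / 10 = 445/27.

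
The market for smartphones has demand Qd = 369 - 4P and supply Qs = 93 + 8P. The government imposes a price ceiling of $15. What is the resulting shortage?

Equilibrium price would be P* = 23, so the ceiling at 15 binds.
At P = 15: Qd = 369 − 4(15) = 309, Qs = 93 + 8(15) = 213.
Shortage = 309 − 213 = 96.

Shortage = 96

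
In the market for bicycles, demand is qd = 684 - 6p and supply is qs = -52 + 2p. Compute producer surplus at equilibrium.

Equilibrium: 684 - 6p = -52 + 2p gives p* = 92, q* = 132.
Supply starts at p = 26 (where qs = 0).
PS = ½(92 − 26)(132) = 4356.

Producer surplus = 4356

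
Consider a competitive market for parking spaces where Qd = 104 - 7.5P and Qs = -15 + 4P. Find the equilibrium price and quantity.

P* = 238/23, Q* = 607/23

Set Qd = Qs: 104 - 7.5P = -15 + 4P.
119 = 11.5P, so P* = 238/23.
Q* = 104 − 7.5(238/23) = 607/23.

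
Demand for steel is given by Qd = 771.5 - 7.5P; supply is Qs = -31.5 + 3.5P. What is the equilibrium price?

P* = 73

Set Qd = Qs: 771.5 - 7.5P = -31.5 + 3.5P.
803 = 11P, so P* = 73.
Q* = 771.5 − 7.5(73) = 224.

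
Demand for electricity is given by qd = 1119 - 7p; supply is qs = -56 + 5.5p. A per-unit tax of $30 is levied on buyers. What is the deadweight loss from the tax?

Pre-tax equilibrium: p* = 94, q* = 461.
Tax on buyers shifts demand to qd = 1119 − 7(p + 30) = 909 - 7p.
909 - 7p = -56 + 5.5p gives seller price ps = 77.2; buyers pay pb = 77.2 + 30 = 107.2.
New quantity: q = 1119 − 7(107.2) = 368.6.
DWL = ½ × 30 × (461 − 368.6) = 1386.

Deadweight loss = 1386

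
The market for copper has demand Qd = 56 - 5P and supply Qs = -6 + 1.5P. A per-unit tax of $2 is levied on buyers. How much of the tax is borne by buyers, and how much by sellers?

Pre-tax equilibrium: P* = 124/13, Q* = 108/13.
Tax on buyers shifts demand to Qd = 56 − 5(P + 2) = 46 - 5P.
46 - 5P = -6 + 1.5P gives seller price Ps = 8; buyers pay Pb = 8 + 2 = 10.
New quantity: Q = 56 − 5(10) = 6.
Buyer burden = 10 − 124/13 = 6/13; seller burden = 124/13 − 8 = 20/13.

Buyers bear 6/13, sellers bear 20/13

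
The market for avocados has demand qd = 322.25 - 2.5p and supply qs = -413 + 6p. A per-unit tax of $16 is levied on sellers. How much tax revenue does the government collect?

Pre-tax equilibrium: p* = 86.5, q* = 106.
Tax on sellers shifts supply to qs = -413 + 6(p − 16) = -509 + 6p.
322.25 - 2.5p = -509 + 6p gives buyer price pb = 3325/34; sellers receive ps = 3325/34 − 16 = 2781/34.
New quantity: q = 322.25 − 2.5(3325/34) = 1322/17.
Revenue = 16 × 1322/17 = 21152/17.

Tax revenue = 21152/17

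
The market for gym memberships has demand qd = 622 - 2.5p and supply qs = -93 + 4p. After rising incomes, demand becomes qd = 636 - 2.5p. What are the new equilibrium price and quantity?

Original equilibrium: p* = 110, q* = 347.
New equilibrium: 636 - 2.5p = -93 + 4p, so 729 = 6.5p and p' = 1458/13; q' = 636 − 2.5(1458/13) = 4623/13.

p' = 1458/13, q' = 4623/13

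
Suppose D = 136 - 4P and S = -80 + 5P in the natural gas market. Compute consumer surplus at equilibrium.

Equilibrium: 136 - 4P = -80 + 5P gives P* = 24, Q* = 40.
Demand choke price (D = 0): P = 34.
CS = ½(34 − 24)(40) = 200.

Consumer surplus = 200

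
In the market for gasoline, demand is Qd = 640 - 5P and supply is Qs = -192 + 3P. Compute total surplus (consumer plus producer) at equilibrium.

Equilibrium: 640 - 5P = -192 + 3P gives P* = 104, Q* = 120.
Demand choke price: P = 128; supply starts at P = 64.
CS = ½(128 − 104)(120) = 1440; PS = ½(104 − 64)(120) = 2400.

Total surplus = 3840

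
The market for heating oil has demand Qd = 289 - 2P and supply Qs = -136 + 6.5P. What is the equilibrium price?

Set Qd = Qs: 289 - 2P = -136 + 6.5P.
425 = 8.5P, so P* = 50.
Q* = 289 − 2(50) = 189.

P* = 50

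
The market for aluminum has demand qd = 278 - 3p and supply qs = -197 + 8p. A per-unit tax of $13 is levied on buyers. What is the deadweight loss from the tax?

Deadweight loss = 2028/11

Pre-tax equilibrium: p* = 475/11, q* = 1633/11.
Tax on buyers shifts demand to qd = 278 − 3(p + 13) = 239 - 3p.
239 - 3p = -197 + 8p gives seller price ps = 436/11; buyers pay pb = 436/11 + 13 = 579/11.
New quantity: q = 278 − 3(579/11) = 1321/11.
DWL = ½ × 13 × (1633/11 − 1321/11) = 2028/11.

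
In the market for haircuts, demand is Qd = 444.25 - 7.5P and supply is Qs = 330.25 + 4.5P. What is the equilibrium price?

P* = 9.5

Set Qd = Qs: 444.25 - 7.5P = 330.25 + 4.5P.
114 = 12P, so P* = 9.5.
Q* = 444.25 − 7.5(9.5) = 373.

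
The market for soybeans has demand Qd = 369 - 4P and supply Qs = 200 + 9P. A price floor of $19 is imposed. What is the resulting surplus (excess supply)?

Surplus = 78

Equilibrium price would be P* = 13, so the floor at 19 binds.
At P = 19: Qd = 293, Qs = 371.
Surplus = 371 − 293 = 78.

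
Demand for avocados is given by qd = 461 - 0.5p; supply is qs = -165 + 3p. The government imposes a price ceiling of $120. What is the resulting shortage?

Equilibrium price would be p* = 1252/7, so the ceiling at 120 binds.
At p = 120: qd = 461 − 0.5(120) = 401, qs = -165 + 3(120) = 195.
Shortage = 401 − 195 = 206.

Shortage = 206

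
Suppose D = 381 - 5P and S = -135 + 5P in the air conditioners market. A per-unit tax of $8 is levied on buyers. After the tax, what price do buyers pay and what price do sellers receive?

Buyers pay $55.6, sellers receive $47.6

Pre-tax equilibrium: P* = 51.6, Q* = 123.
Tax on buyers shifts demand to D = 381 − 5(P + 8) = 341 - 5P.
341 - 5P = -135 + 5P gives seller price Ps = 47.6; buyers pay Pb = 47.6 + 8 = 55.6.
New quantity: Q = 381 − 5(55.6) = 103.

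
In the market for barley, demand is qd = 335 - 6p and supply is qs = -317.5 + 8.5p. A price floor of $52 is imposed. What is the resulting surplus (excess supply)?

Surplus = 101.5

Equilibrium price would be p* = 45, so the floor at 52 binds.
At p = 52: qd = 23, qs = 124.5.
Surplus = 124.5 − 23 = 101.5.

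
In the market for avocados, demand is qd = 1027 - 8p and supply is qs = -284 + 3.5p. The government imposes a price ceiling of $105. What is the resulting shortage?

Equilibrium price would be p* = 114, so the ceiling at 105 binds.
At p = 105: qd = 1027 − 8(105) = 187, qs = -284 + 3.5(105) = 83.5.
Shortage = 187 − 83.5 = 103.5.

Shortage = 103.5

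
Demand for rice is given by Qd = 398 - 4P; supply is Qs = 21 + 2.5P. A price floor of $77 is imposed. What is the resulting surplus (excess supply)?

Surplus = 123.5

Equilibrium price would be P* = 58, so the floor at 77 binds.
At P = 77: Qd = 90, Qs = 213.5.
Surplus = 213.5 − 90 = 123.5.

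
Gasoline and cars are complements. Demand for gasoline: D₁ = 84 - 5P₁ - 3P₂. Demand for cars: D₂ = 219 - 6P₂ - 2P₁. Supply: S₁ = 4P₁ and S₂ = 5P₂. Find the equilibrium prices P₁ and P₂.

P₁ = 89/31, P₂ = 601/31

Market 1: 84 - 5P₁ - 3P₂ = 4P₁ → 9P₁ + 3P₂ = 84.
Market 2: 11P₂ + 2P₁ = 219.
Eliminating P₂: 11×(1) − 3×(2) gives 93P₁ = 267, so P₁ = 89/31.
Back-substitute into (2): P₂ = (219 − 2×89/31) / 11 = 601/31.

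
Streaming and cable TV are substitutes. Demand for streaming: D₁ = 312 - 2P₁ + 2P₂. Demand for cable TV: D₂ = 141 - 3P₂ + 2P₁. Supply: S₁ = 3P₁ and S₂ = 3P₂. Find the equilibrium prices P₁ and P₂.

P₁ = 1077/13, P₂ = 1329/26

Market 1: 312 - 2P₁ + 2P₂ = 3P₁ → 5P₁ - 2P₂ = 312.
Market 2: 6P₂ - 2P₁ = 141.
Eliminating P₂: 6×(1) + 2×(2) gives 26P₁ = 2154, so P₁ = 1077/13.
Back-substitute into (2): P₂ = (141 + 2×1077/13) / 6 = 1329/26.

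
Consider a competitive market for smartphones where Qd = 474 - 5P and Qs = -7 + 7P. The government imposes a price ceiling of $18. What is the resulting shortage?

Equilibrium price would be P* = 481/12, so the ceiling at 18 binds.
At P = 18: Qd = 474 − 5(18) = 384, Qs = -7 + 7(18) = 119.
Shortage = 384 − 119 = 265.

Shortage = 265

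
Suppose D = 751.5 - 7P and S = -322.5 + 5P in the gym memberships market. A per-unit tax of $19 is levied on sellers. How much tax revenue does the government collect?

Pre-tax equilibrium: P* = 89.5, Q* = 125.
Tax on sellers shifts supply to S = -322.5 + 5(P − 19) = -417.5 + 5P.
751.5 - 7P = -417.5 + 5P gives buyer price Pb = 1169/12; sellers receive Ps = 1169/12 − 19 = 941/12.
New quantity: Q = 751.5 − 7(1169/12) = 835/12.
Revenue = 19 × 835/12 = 15865/12.

Tax revenue = 15865/12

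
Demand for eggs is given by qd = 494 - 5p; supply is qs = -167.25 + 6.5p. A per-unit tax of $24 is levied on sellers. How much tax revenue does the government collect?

Tax revenue = 76548/23

Pre-tax equilibrium: p* = 57.5, q* = 206.5.
Tax on sellers shifts supply to qs = -167.25 + 6.5(p − 24) = -323.25 + 6.5p.
494 - 5p = -323.25 + 6.5p gives buyer price pb = 3269/46; sellers receive ps = 3269/46 − 24 = 2165/46.
New quantity: q = 494 − 5(3269/46) = 6379/46.
Revenue = 24 × 6379/46 = 76548/23.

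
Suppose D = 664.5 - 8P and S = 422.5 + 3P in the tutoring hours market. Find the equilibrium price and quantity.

Set D = S: 664.5 - 8P = 422.5 + 3P.
242 = 11P, so P* = 22.
Q* = 664.5 − 8(22) = 488.5.

P* = 22, Q* = 488.5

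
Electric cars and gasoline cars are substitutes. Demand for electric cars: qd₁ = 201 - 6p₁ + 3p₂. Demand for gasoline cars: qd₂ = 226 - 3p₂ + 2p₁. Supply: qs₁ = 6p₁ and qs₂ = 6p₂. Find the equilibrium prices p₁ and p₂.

p₁ = 829/34, p₂ = 519/17

Market 1: 201 - 6p₁ + 3p₂ = 6p₁ → 12p₁ - 3p₂ = 201.
Market 2: 9p₂ - 2p₁ = 226.
Eliminating p₂: 9×(1) + 3×(2) gives 102p₁ = 2487, so p₁ = 829/34.
Back-substitute into (2): p₂ = (226 + 2×829/34) / 9 = 519/17.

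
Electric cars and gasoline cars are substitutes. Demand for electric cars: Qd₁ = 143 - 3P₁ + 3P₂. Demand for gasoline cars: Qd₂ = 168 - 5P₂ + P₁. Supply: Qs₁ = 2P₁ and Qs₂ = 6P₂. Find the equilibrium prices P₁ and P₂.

Market 1: 143 - 3P₁ + 3P₂ = 2P₁ → 5P₁ - 3P₂ = 143.
Market 2: 11P₂ - P₁ = 168.
Eliminating P₂: 11×(1) + 3×(2) gives 52P₁ = 2077, so P₁ = 2077/52.
Back-substitute into (2): P₂ = (168 + 1×2077/52) / 11 = 983/52.

P₁ = 2077/52, P₂ = 983/52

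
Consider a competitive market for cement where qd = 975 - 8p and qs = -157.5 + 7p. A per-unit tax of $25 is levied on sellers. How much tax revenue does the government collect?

Pre-tax equilibrium: p* = 75.5, q* = 371.
Tax on sellers shifts supply to qs = -157.5 + 7(p − 25) = -332.5 + 7p.
975 - 8p = -332.5 + 7p gives buyer price pb = 523/6; sellers receive ps = 523/6 − 25 = 373/6.
New quantity: q = 975 − 8(523/6) = 833/3.
Revenue = 25 × 833/3 = 20825/3.

Tax revenue = 20825/3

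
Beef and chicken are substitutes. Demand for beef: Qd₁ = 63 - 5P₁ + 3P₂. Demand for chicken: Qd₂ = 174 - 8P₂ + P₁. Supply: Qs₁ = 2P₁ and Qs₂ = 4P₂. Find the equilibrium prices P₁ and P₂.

Market 1: 63 - 5P₁ + 3P₂ = 2P₁ → 7P₁ - 3P₂ = 63.
Market 2: 12P₂ - P₁ = 174.
Eliminating P₂: 12×(1) + 3×(2) gives 81P₁ = 1278, so P₁ = 142/9.
Back-substitute into (2): P₂ = (174 + 1×142/9) / 12 = 427/27.

P₁ = 142/9, P₂ = 427/27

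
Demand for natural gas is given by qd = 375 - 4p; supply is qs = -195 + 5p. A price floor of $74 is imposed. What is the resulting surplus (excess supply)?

Surplus = 96

Equilibrium price would be p* = 190/3, so the floor at 74 binds.
At p = 74: qd = 79, qs = 175.
Surplus = 175 − 79 = 96.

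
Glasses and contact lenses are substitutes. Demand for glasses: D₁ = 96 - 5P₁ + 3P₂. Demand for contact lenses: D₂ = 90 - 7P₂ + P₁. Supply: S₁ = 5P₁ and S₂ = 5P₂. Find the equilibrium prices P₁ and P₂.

P₁ = 158/13, P₂ = 332/39

Market 1: 96 - 5P₁ + 3P₂ = 5P₁ → 10P₁ - 3P₂ = 96.
Market 2: 12P₂ - P₁ = 90.
Eliminating P₂: 12×(1) + 3×(2) gives 117P₁ = 1422, so P₁ = 158/13.
Back-substitute into (2): P₂ = (90 + 1×158/13) / 12 = 332/39.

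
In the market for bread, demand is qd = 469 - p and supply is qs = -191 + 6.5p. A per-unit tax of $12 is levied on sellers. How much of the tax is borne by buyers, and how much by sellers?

Pre-tax equilibrium: p* = 88, q* = 381.
Tax on sellers shifts supply to qs = -191 + 6.5(p − 12) = -269 + 6.5p.
469 - p = -269 + 6.5p gives buyer price pb = 98.4; sellers receive ps = 98.4 − 12 = 86.4.
New quantity: q = 469 − 1(98.4) = 370.6.
Buyer burden = 98.4 − 88 = 10.4; seller burden = 88 − 86.4 = 1.6.

Buyers bear $10.4, sellers bear $1.6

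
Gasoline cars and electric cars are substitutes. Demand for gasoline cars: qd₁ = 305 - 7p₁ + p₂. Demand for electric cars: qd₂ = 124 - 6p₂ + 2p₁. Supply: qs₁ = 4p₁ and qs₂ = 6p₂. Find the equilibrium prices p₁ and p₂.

p₁ = 1892/65, p₂ = 987/65

Market 1: 305 - 7p₁ + p₂ = 4p₁ → 11p₁ - p₂ = 305.
Market 2: 12p₂ - 2p₁ = 124.
Eliminating p₂: 12×(1) + 1×(2) gives 130p₁ = 3784, so p₁ = 1892/65.
Back-substitute into (2): p₂ = (124 + 2×1892/65) / 12 = 987/65.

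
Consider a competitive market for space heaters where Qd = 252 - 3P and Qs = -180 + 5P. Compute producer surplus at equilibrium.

Equilibrium: 252 - 3P = -180 + 5P gives P* = 54, Q* = 90.
Supply starts at P = 36 (where Qs = 0).
PS = ½(54 − 36)(90) = 810.

Producer surplus = 810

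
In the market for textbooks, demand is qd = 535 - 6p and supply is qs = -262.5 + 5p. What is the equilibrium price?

p* = 72.5

Set qd = qs: 535 - 6p = -262.5 + 5p.
797.5 = 11p, so p* = 72.5.
q* = 535 − 6(72.5) = 100.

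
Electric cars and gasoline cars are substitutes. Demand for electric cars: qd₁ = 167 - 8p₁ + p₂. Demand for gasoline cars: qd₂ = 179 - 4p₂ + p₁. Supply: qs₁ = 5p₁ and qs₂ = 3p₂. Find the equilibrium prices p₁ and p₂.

p₁ = 674/45, p₂ = 1247/45

Market 1: 167 - 8p₁ + p₂ = 5p₁ → 13p₁ - p₂ = 167.
Market 2: 7p₂ - p₁ = 179.
Eliminating p₂: 7×(1) + 1×(2) gives 90p₁ = 1348, so p₁ = 674/45.
Back-substitute into (2): p₂ = (179 + 1×674/45) / 7 = 1247/45.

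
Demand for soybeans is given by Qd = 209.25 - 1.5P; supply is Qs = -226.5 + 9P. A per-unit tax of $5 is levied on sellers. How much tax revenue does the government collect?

Tax revenue = 4920/7

Pre-tax equilibrium: P* = 41.5, Q* = 147.
Tax on sellers shifts supply to Qs = -226.5 + 9(P − 5) = -271.5 + 9P.
209.25 - 1.5P = -271.5 + 9P gives buyer price Pb = 641/14; sellers receive Ps = 641/14 − 5 = 571/14.
New quantity: Q = 209.25 − 1.5(641/14) = 984/7.
Revenue = 5 × 984/7 = 4920/7.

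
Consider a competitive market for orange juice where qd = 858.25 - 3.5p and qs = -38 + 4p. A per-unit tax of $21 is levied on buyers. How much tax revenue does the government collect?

Pre-tax equilibrium: p* = 119.5, q* = 440.
Tax on buyers shifts demand to qd = 858.25 − 3.5(p + 21) = 784.75 - 3.5p.
784.75 - 3.5p = -38 + 4p gives seller price ps = 109.7; buyers pay pb = 109.7 + 21 = 130.7.
New quantity: q = 858.25 − 3.5(130.7) = 400.8.
Revenue = 21 × 400.8 = 8416.8.

Tax revenue = 8416.8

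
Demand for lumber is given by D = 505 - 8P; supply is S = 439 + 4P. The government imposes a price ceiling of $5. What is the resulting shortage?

Equilibrium price would be P* = 5.5, so the ceiling at 5 binds.
At P = 5: D = 505 − 8(5) = 465, S = 439 + 4(5) = 459.
Shortage = 465 − 459 = 6.

Shortage = 6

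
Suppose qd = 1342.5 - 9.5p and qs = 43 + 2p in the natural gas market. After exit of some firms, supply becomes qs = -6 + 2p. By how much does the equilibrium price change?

Δp = 98/23

Original equilibrium: p* = 113, q* = 269.
New equilibrium: 1342.5 - 9.5p = -6 + 2p, so 1348.5 = 11.5p and p' = 2697/23; q' = 1342.5 − 9.5(2697/23) = 5256/23.
Change in price: 2697/23 − 113 = 98/23.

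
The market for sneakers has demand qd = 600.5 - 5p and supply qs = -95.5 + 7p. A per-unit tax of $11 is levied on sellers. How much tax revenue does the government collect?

Tax revenue = 36751/12

Pre-tax equilibrium: p* = 58, q* = 310.5.
Tax on sellers shifts supply to qs = -95.5 + 7(p − 11) = -172.5 + 7p.
600.5 - 5p = -172.5 + 7p gives buyer price pb = 773/12; sellers receive ps = 773/12 − 11 = 641/12.
New quantity: q = 600.5 − 5(773/12) = 3341/12.
Revenue = 11 × 3341/12 = 36751/12.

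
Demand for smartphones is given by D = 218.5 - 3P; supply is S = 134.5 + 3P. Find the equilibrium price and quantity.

Set D = S: 218.5 - 3P = 134.5 + 3P.
84 = 6P, so P* = 14.
Q* = 218.5 − 3(14) = 176.5.

P* = 14, Q* = 176.5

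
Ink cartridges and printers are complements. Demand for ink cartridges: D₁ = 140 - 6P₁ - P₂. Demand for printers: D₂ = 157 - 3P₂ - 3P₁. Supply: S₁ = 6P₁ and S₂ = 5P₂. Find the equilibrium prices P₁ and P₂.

Market 1: 140 - 6P₁ - P₂ = 6P₁ → 12P₁ + P₂ = 140.
Market 2: 8P₂ + 3P₁ = 157.
Eliminating P₂: 8×(1) − 1×(2) gives 93P₁ = 963, so P₁ = 321/31.
Back-substitute into (2): P₂ = (157 − 3×321/31) / 8 = 488/31.

P₁ = 321/31, P₂ = 488/31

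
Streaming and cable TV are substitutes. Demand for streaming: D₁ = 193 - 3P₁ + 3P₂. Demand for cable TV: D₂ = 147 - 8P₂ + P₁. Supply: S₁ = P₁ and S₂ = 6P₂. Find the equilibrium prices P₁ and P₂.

P₁ = 3143/53, P₂ = 781/53

Market 1: 193 - 3P₁ + 3P₂ = P₁ → 4P₁ - 3P₂ = 193.
Market 2: 14P₂ - P₁ = 147.
Eliminating P₂: 14×(1) + 3×(2) gives 53P₁ = 3143, so P₁ = 3143/53.
Back-substitute into (2): P₂ = (147 + 1×3143/53) / 14 = 781/53.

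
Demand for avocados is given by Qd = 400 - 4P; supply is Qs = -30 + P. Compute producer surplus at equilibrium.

Producer surplus = 1568

Equilibrium: 400 - 4P = -30 + P gives P* = 86, Q* = 56.
Supply starts at P = 30 (where Qs = 0).
PS = ½(86 − 30)(56) = 1568.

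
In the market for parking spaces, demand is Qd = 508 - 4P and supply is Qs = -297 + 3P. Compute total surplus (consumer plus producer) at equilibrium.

Total surplus = 672

Equilibrium: 508 - 4P = -297 + 3P gives P* = 115, Q* = 48.
Demand choke price: P = 127; supply starts at P = 99.
CS = ½(127 − 115)(48) = 288; PS = ½(115 − 99)(48) = 384.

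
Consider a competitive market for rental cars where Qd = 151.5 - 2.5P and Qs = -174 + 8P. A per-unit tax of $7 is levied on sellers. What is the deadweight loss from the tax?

Deadweight loss = 140/3

Pre-tax equilibrium: P* = 31, Q* = 74.
Tax on sellers shifts supply to Qs = -174 + 8(P − 7) = -230 + 8P.
151.5 - 2.5P = -230 + 8P gives buyer price Pb = 109/3; sellers receive Ps = 109/3 − 7 = 88/3.
New quantity: Q = 151.5 − 2.5(109/3) = 182/3.
DWL = ½ × 7 × (74 − 182/3) = 140/3.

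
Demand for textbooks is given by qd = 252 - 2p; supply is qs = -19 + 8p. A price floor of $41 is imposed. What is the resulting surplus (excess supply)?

Surplus = 139

Equilibrium price would be p* = 27.1, so the floor at 41 binds.
At p = 41: qd = 170, qs = 309.
Surplus = 309 − 170 = 139.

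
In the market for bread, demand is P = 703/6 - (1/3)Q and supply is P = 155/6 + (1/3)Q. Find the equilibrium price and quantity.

P* = 71.5, Q* = 137

Set the two price expressions equal: 703/6 - (1/3)Q = 155/6 + (1/3)Q.
274/3 = (2/3)Q, so Q* = 137.
P* = 703/6 − (1/3)(137) = 71.5.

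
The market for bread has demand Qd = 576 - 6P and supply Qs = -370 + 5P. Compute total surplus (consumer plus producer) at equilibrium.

Total surplus = 660

Equilibrium: 576 - 6P = -370 + 5P gives P* = 86, Q* = 60.
Demand choke price: P = 96; supply starts at P = 74.
CS = ½(96 − 86)(60) = 300; PS = ½(86 − 74)(60) = 360.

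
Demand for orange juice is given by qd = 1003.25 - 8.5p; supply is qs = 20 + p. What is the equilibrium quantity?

Set qd = qs: 1003.25 - 8.5p = 20 + p.
983.25 = 9.5p, so p* = 103.5.
q* = 1003.25 − 8.5(103.5) = 123.5.

q* = 123.5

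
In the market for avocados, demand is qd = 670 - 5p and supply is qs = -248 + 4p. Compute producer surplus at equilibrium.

Producer surplus = 3200

Equilibrium: 670 - 5p = -248 + 4p gives p* = 102, q* = 160.
Supply starts at p = 62 (where qs = 0).
PS = ½(102 − 62)(160) = 3200.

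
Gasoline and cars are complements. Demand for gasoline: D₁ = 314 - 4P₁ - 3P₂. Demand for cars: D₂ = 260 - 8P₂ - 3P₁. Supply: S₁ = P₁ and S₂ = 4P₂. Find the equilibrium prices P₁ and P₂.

P₁ = 996/17, P₂ = 358/51

Market 1: 314 - 4P₁ - 3P₂ = P₁ → 5P₁ + 3P₂ = 314.
Market 2: 12P₂ + 3P₁ = 260.
Eliminating P₂: 12×(1) − 3×(2) gives 51P₁ = 2988, so P₁ = 996/17.
Back-substitute into (2): P₂ = (260 − 3×996/17) / 12 = 358/51.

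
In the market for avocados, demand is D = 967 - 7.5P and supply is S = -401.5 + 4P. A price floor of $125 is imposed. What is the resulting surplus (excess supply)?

Surplus = 69

Equilibrium price would be P* = 119, so the floor at 125 binds.
At P = 125: D = 29.5, S = 98.5.
Surplus = 98.5 − 29.5 = 69.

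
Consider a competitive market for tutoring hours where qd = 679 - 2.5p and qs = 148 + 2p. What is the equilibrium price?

Set qd = qs: 679 - 2.5p = 148 + 2p.
531 = 4.5p, so p* = 118.
q* = 679 − 2.5(118) = 384.

p* = 118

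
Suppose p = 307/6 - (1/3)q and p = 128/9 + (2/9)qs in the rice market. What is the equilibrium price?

p* = 29

Set the two price expressions equal: 307/6 - (1/3)q = 128/9 + (2/9)q.
665/18 = (5/9)q, so q* = 66.5.
p* = 307/6 − (1/3)(66.5) = 29.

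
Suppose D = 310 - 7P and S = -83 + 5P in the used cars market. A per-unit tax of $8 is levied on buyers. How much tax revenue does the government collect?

Pre-tax equilibrium: P* = 32.75, Q* = 80.75.
Tax on buyers shifts demand to D = 310 − 7(P + 8) = 254 - 7P.
254 - 7P = -83 + 5P gives seller price Ps = 337/12; buyers pay Pb = 337/12 + 8 = 433/12.
New quantity: Q = 310 − 7(433/12) = 689/12.
Revenue = 8 × 689/12 = 1378/3.

Tax revenue = 1378/3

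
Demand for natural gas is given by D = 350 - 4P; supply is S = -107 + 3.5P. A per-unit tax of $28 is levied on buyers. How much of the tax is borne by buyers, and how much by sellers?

Pre-tax equilibrium: P* = 914/15, Q* = 1594/15.
Tax on buyers shifts demand to D = 350 − 4(P + 28) = 238 - 4P.
238 - 4P = -107 + 3.5P gives seller price Ps = 46; buyers pay Pb = 46 + 28 = 74.
New quantity: Q = 350 − 4(74) = 54.
Buyer burden = 74 − 914/15 = 196/15; seller burden = 914/15 − 46 = 224/15.

Buyers bear 196/15, sellers bear 224/15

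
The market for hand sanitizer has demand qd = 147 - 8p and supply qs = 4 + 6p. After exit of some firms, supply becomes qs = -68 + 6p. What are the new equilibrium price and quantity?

Original equilibrium: p* = 143/14, q* = 457/7.
New equilibrium: 147 - 8p = -68 + 6p, so 215 = 14p and p' = 215/14; q' = 147 − 8(215/14) = 169/7.

p' = 215/14, q' = 169/7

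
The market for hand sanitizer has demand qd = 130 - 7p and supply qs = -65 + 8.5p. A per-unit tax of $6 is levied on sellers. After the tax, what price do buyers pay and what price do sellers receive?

Pre-tax equilibrium: p* = 390/31, q* = 1300/31.
Tax on sellers shifts supply to qs = -65 + 8.5(p − 6) = -116 + 8.5p.
130 - 7p = -116 + 8.5p gives buyer price pb = 492/31; sellers receive ps = 492/31 − 6 = 306/31.
New quantity: q = 130 − 7(492/31) = 586/31.

Buyers pay 492/31, sellers receive 306/31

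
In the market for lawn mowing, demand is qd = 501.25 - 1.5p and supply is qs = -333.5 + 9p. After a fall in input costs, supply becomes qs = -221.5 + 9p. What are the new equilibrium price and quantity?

Original equilibrium: p* = 79.5, q* = 382.
New equilibrium: 501.25 - 1.5p = -221.5 + 9p, so 722.75 = 10.5p and p' = 413/6; q' = 501.25 − 1.5(413/6) = 398.

p' = 413/6, q' = 398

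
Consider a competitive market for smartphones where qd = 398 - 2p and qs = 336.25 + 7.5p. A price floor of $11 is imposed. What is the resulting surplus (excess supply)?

Equilibrium price would be p* = 6.5, so the floor at 11 binds.
At p = 11: qd = 376, qs = 418.75.
Surplus = 418.75 − 376 = 42.75.

Surplus = 42.75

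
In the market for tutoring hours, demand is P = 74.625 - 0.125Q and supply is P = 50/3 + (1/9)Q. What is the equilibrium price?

Set the two price expressions equal: 74.625 - 0.125Q = 50/3 + (1/9)Q.
1391/24 = (17/72)Q, so Q* = 4173/17.
P* = 74.625 − (0.125)(4173/17) = 747/17.

P* = 747/17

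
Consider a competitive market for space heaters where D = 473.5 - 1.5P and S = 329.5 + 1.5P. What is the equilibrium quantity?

Set D = S: 473.5 - 1.5P = 329.5 + 1.5P.
144 = 3P, so P* = 48.
Q* = 473.5 − 1.5(48) = 401.5.

Q* = 401.5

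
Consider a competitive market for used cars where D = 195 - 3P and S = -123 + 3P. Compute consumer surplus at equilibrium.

Equilibrium: 195 - 3P = -123 + 3P gives P* = 53, Q* = 36.
Demand choke price (D = 0): P = 65.
CS = ½(65 − 53)(36) = 216.

Consumer surplus = 216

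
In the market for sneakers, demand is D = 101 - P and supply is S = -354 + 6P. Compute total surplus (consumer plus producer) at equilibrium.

Equilibrium: 101 - P = -354 + 6P gives P* = 65, Q* = 36.
Demand choke price: P = 101; supply starts at P = 59.
CS = ½(101 − 65)(36) = 648; PS = ½(65 − 59)(36) = 108.

Total surplus = 756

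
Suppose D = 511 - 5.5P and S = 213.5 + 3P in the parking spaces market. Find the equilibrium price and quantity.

P* = 35, Q* = 318.5

Set D = S: 511 - 5.5P = 213.5 + 3P.
297.5 = 8.5P, so P* = 35.
Q* = 511 − 5.5(35) = 318.5.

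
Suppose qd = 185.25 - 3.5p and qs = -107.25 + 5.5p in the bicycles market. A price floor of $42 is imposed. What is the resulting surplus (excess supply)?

Equilibrium price would be p* = 32.5, so the floor at 42 binds.
At p = 42: qd = 38.25, qs = 123.75.
Surplus = 123.75 − 38.25 = 85.5.

Surplus = 85.5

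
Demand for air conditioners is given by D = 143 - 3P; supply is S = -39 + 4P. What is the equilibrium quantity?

Set D = S: 143 - 3P = -39 + 4P.
182 = 7P, so P* = 26.
Q* = 143 − 3(26) = 65.

Q* = 65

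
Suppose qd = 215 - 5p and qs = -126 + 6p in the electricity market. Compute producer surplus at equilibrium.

Producer surplus = 300

Equilibrium: 215 - 5p = -126 + 6p gives p* = 31, q* = 60.
Supply starts at p = 21 (where qs = 0).
PS = ½(31 − 21)(60) = 300.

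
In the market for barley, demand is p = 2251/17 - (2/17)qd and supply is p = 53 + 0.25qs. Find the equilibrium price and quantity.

Set the two price expressions equal: 2251/17 - (2/17)q = 53 + 0.25q.
1350/17 = (25/68)q, so q* = 216.
p* = 2251/17 − (2/17)(216) = 107.

p* = 107, q* = 216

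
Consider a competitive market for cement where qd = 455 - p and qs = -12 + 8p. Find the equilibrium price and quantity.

Set qd = qs: 455 - p = -12 + 8p.
467 = 9p, so p* = 467/9.
q* = 455 − 1(467/9) = 3628/9.

p* = 467/9, q* = 3628/9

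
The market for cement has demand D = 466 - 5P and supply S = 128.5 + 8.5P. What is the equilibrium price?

P* = 25

Set D = S: 466 - 5P = 128.5 + 8.5P.
337.5 = 13.5P, so P* = 25.
Q* = 466 − 5(25) = 341.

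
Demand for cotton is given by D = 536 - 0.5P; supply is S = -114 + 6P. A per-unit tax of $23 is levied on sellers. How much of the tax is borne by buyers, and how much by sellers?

Pre-tax equilibrium: P* = 100, Q* = 486.
Tax on sellers shifts supply to S = -114 + 6(P − 23) = -252 + 6P.
536 - 0.5P = -252 + 6P gives buyer price Pb = 1576/13; sellers receive Ps = 1576/13 − 23 = 1277/13.
New quantity: Q = 536 − 0.5(1576/13) = 6180/13.
Buyer burden = 1576/13 − 100 = 276/13; seller burden = 100 − 1277/13 = 23/13.

Buyers bear 276/13, sellers bear 23/13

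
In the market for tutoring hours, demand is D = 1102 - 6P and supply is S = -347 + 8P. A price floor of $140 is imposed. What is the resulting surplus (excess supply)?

Surplus = 511

Equilibrium price would be P* = 103.5, so the floor at 140 binds.
At P = 140: D = 262, S = 773.
Surplus = 773 − 262 = 511.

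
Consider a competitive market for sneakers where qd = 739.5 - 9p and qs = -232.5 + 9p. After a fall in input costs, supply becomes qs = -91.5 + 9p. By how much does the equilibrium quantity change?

Original equilibrium: p* = 54, q* = 253.5.
New equilibrium: 739.5 - 9p = -91.5 + 9p, so 831 = 18p and p' = 277/6; q' = 739.5 − 9(277/6) = 324.
Change in quantity: 324 − 253.5 = 70.5.

Δq = 70.5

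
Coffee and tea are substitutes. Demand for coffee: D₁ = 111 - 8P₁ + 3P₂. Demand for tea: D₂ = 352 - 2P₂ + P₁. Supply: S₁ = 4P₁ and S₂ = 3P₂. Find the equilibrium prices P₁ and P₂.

Market 1: 111 - 8P₁ + 3P₂ = 4P₁ → 12P₁ - 3P₂ = 111.
Market 2: 5P₂ - P₁ = 352.
Eliminating P₂: 5×(1) + 3×(2) gives 57P₁ = 1611, so P₁ = 537/19.
Back-substitute into (2): P₂ = (352 + 1×537/19) / 5 = 1445/19.

P₁ = 537/19, P₂ = 1445/19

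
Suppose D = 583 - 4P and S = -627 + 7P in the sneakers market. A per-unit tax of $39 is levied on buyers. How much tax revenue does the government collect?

Pre-tax equilibrium: P* = 110, Q* = 143.
Tax on buyers shifts demand to D = 583 − 4(P + 39) = 427 - 4P.
427 - 4P = -627 + 7P gives seller price Ps = 1054/11; buyers pay Pb = 1054/11 + 39 = 1483/11.
New quantity: Q = 583 − 4(1483/11) = 481/11.
Revenue = 39 × 481/11 = 18759/11.

Tax revenue = 18759/11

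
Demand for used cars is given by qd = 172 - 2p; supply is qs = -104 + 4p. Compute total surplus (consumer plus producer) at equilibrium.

Equilibrium: 172 - 2p = -104 + 4p gives p* = 46, q* = 80.
Demand choke price: p = 86; supply starts at p = 26.
CS = ½(86 − 46)(80) = 1600; PS = ½(46 − 26)(80) = 800.

Total surplus = 2400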